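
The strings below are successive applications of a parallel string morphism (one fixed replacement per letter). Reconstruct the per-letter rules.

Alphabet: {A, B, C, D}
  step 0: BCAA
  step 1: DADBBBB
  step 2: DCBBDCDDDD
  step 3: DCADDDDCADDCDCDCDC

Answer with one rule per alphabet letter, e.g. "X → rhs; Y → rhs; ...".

A->BB, B->D, C->AD, D->DC

  step 2 ⇒ step 3: DCBBDCDDDD ⇒ DC·AD·D·D·DC·AD·DC·DC·DC·DC
    B ↦ D
    C ↦ AD
    D ↦ DC
  step 0 ⇒ step 1: BCAA ⇒ D·AD·BB·BB
    A ↦ BB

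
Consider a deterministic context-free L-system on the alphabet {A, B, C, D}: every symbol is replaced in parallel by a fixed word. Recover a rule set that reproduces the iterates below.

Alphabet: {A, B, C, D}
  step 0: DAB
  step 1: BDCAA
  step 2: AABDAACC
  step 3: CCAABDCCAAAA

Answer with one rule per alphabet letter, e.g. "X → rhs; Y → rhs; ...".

A->C, B->AA, C->AA, D->BD

  step 2 ⇒ step 3: AABDAACC ⇒ C·C·AA·BD·C·C·AA·AA
    A ↦ C
    B ↦ AA
    C ↦ AA
    D ↦ BD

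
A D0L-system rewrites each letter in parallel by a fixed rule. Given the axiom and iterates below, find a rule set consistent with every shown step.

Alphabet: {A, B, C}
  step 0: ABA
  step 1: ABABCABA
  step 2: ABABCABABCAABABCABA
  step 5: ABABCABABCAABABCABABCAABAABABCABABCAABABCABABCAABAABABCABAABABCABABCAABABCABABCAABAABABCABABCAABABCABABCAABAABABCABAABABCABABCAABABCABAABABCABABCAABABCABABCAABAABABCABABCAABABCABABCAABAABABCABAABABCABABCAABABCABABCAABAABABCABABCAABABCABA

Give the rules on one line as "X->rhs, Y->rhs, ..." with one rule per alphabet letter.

  step 1 ⇒ step 2: ABABCABA ⇒ ABA·BC·ABA·BC·A·ABA·BC·ABA
    A ↦ ABA
    B ↦ BC
    C ↦ A

A->ABA, B->BC, C->A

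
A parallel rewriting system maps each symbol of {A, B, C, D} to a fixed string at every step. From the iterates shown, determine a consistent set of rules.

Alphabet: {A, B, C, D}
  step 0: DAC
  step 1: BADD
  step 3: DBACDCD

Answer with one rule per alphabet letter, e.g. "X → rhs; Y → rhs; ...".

A->D, B->C, C->D, D->BA

  step 0 ⇒ step 1: DAC ⇒ BA·D·D
    A ↦ D
    C ↦ D
    D ↦ BA
    B ↦ C  (constrained at step 1)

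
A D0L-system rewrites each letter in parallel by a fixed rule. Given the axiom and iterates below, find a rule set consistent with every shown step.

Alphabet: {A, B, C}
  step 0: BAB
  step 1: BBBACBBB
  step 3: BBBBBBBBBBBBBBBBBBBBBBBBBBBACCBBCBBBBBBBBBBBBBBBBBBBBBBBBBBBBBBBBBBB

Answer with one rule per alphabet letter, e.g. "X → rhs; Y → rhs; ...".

A->AC, B->BBB, C->CBB

  step 0 ⇒ step 1: BAB ⇒ BBB·AC·BBB
    A ↦ AC
    B ↦ BBB
    C ↦ CBB  (constrained at step 1)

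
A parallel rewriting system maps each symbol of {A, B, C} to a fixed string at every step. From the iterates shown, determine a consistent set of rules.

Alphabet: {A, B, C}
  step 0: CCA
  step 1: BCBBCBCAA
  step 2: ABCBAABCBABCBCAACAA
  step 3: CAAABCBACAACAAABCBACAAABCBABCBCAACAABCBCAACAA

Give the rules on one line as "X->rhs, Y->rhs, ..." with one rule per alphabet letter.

  step 2 ⇒ step 3: ABCBAABCBABCBCAACAA ⇒ CAA·A·BCB·A·CAA·CAA·A·BCB·A·CAA·A·BCB·A·BCB·CAA·CAA·BCB·CAA·CAA
    A ↦ CAA
    B ↦ A
    C ↦ BCB

A->CAA, B->A, C->BCB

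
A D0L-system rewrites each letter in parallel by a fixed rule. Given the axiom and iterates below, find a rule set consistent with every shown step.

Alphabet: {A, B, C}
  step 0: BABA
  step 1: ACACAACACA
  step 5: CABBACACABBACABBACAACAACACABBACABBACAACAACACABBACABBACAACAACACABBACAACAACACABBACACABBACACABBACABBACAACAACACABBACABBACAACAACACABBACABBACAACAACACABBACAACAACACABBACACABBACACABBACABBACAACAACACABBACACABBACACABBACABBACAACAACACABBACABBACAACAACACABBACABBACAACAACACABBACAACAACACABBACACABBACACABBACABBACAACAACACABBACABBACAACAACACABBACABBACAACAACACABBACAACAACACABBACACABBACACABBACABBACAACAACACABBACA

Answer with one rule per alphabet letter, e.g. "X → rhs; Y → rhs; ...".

  step 0 ⇒ step 1: BABA ⇒ ACA·CA·ACA·CA
    A ↦ CA
    B ↦ ACA
    C ↦ BBA  (constrained at step 1)

A->CA, B->ACA, C->BBA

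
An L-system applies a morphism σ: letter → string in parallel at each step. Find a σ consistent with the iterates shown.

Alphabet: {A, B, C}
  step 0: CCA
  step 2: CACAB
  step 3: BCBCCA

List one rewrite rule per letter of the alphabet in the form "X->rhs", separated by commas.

  step 2 ⇒ step 3: CACAB ⇒ B·C·B·C·CA
    A ↦ C
    B ↦ CA
    C ↦ B

A->C, B->CA, C->B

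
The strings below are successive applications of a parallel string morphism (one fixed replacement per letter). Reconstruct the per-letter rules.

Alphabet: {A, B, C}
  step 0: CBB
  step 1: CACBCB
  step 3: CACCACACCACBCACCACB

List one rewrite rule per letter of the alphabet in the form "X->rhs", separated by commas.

  step 0 ⇒ step 1: CBB ⇒ CA·CB·CB
    B ↦ CB
    C ↦ CA
    A ↦ C  (constrained at step 1)

A->C, B->CB, C->CA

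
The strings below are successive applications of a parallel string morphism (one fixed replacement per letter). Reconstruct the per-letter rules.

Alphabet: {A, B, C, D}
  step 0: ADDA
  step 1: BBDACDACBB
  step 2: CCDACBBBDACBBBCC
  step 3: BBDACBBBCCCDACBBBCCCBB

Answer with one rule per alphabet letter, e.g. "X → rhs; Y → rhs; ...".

A->BB, B->C, C->B, D->DAC

  step 2 ⇒ step 3: CCDACBBBDACBBBCC ⇒ B·B·DAC·BB·B·C·C·C·DAC·BB·B·C·C·C·B·B
    A ↦ BB
    B ↦ C
    C ↦ B
    D ↦ DAC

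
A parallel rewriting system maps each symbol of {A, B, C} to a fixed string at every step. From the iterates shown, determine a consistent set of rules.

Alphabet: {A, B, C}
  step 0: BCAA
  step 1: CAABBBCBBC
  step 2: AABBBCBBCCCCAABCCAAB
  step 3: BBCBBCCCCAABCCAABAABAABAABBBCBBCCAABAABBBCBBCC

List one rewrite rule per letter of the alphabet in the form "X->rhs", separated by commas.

A->BBC, B->C, C->AAB

  step 2 ⇒ step 3: AABBBCBBCCCCAABCCAAB ⇒ BBC·BBC·C·C·C·AAB·C·C·AAB·AAB·AAB·AAB·BBC·BBC·C·AAB·AAB·BBC·BBC·C
    A ↦ BBC
    B ↦ C
    C ↦ AAB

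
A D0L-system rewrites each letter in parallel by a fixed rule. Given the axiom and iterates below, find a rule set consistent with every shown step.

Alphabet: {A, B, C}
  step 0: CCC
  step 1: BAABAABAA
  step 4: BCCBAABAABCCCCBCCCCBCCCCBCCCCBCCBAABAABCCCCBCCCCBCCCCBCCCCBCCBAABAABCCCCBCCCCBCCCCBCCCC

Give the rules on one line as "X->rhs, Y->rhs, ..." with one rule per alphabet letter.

A->C, B->BCC, C->BAA

  step 0 ⇒ step 1: CCC ⇒ BAA·BAA·BAA
    C ↦ BAA
    A ↦ C  (constrained at step 1)
    B ↦ BCC  (constrained at step 1)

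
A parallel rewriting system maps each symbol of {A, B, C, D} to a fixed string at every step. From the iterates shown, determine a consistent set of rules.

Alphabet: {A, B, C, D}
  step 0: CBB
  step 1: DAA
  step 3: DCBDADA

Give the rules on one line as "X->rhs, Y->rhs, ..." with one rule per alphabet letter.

A->CB, B->A, C->D, D->CA

  step 0 ⇒ step 1: CBB ⇒ D·A·A
    B ↦ A
    C ↦ D
    A ↦ CB  (constrained at step 1)
    D ↦ CA  (constrained at step 1)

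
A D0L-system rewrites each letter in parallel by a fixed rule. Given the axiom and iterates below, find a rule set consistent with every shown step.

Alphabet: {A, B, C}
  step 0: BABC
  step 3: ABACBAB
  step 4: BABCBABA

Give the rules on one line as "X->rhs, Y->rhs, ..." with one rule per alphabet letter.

A->B, B->A, C->CB

  step 3 ⇒ step 4: ABACBAB ⇒ B·A·B·CB·A·B·A
    A ↦ B
    B ↦ A
    C ↦ CB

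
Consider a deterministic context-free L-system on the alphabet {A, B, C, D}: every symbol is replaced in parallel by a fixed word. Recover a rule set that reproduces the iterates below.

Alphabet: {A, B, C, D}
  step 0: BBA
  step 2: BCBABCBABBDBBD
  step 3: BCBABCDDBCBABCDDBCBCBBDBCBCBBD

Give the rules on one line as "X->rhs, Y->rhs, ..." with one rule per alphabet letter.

  step 2 ⇒ step 3: BCBABCBABBDBBD ⇒ BC·BA·BC·DD·BC·BA·BC·DD·BC·BC·BBD·BC·BC·BBD
    A ↦ DD
    B ↦ BC
    C ↦ BA
    D ↦ BBD

A->DD, B->BC, C->BA, D->BBD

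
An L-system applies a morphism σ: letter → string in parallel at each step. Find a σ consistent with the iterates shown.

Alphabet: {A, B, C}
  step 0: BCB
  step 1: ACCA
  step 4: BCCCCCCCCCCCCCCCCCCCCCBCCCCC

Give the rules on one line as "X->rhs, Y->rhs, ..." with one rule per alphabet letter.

  step 0 ⇒ step 1: BCB ⇒ A·CC·A
    B ↦ A
    C ↦ CC
    A ↦ BC  (constrained at step 1)

A->BC, B->A, C->CC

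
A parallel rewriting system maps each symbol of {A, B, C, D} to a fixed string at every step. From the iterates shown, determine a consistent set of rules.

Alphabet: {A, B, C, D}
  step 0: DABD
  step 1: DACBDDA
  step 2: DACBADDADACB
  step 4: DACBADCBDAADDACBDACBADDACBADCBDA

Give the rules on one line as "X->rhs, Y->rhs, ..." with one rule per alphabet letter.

  step 1 ⇒ step 2: DACBDDA ⇒ DA·CB·A·D·DA·DA·CB
    A ↦ CB
    B ↦ D
    C ↦ A
    D ↦ DA

A->CB, B->D, C->A, D->DA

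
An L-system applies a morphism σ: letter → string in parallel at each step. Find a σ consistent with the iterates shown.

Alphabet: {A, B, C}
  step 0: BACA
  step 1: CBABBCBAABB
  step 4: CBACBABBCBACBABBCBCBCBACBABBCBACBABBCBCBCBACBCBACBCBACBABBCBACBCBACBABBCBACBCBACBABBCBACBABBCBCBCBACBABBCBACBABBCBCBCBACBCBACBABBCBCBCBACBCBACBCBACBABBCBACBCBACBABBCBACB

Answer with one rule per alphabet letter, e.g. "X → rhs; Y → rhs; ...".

  step 0 ⇒ step 1: BACA ⇒ CB·ABB·CBA·ABB
    A ↦ ABB
    B ↦ CB
    C ↦ CBA

A->ABB, B->CB, C->CBA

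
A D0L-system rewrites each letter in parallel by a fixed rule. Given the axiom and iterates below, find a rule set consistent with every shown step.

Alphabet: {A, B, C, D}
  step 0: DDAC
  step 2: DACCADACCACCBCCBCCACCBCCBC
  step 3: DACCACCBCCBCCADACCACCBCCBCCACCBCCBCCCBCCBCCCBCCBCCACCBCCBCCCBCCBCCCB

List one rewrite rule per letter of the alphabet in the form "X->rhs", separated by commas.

A->CCA, B->C, C->CCB, D->DA

  step 2 ⇒ step 3: DACCADACCACCBCCBCCACCBCCBC ⇒ DA·CCA·CCB·CCB·CCA·DA·CCA·CCB·CCB·CCA·CCB·CCB·C·CCB·CCB·C·CCB·CCB·CCA·CCB·CCB·C·CCB·CCB·C·CCB
    A ↦ CCA
    B ↦ C
    C ↦ CCB
    D ↦ DA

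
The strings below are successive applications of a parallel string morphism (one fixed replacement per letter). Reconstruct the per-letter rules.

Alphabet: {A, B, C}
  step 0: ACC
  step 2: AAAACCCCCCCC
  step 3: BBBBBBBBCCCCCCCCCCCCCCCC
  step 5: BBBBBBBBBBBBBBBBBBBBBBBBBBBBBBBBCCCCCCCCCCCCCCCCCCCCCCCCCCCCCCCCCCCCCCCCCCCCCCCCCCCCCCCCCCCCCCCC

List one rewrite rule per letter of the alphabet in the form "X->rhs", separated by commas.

A->BB, B->AA, C->CC

  step 2 ⇒ step 3: AAAACCCCCCCC ⇒ BB·BB·BB·BB·CC·CC·CC·CC·CC·CC·CC·CC
    A ↦ BB
    C ↦ CC
    B ↦ AA  (constrained at step 3)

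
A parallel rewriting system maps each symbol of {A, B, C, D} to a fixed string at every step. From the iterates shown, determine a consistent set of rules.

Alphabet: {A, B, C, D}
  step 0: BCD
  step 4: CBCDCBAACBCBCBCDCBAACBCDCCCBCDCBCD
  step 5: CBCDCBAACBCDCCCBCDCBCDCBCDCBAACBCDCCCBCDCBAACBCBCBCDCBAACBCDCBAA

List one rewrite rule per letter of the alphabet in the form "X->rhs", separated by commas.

A->C, B->CD, C->CB, D->AA

  step 4 ⇒ step 5: CBCDCBAACBCBCBCDCBAACBCDCCCBCDCBCD ⇒ CB·CD·CB·AA·CB·CD·C·C·CB·CD·CB·CD·CB·CD·CB·AA·CB·CD·C·C·CB·CD·CB·AA·CB·CB·CB·CD·CB·AA·CB·CD·CB·AA
    A ↦ C
    B ↦ CD
    C ↦ CB
    D ↦ AA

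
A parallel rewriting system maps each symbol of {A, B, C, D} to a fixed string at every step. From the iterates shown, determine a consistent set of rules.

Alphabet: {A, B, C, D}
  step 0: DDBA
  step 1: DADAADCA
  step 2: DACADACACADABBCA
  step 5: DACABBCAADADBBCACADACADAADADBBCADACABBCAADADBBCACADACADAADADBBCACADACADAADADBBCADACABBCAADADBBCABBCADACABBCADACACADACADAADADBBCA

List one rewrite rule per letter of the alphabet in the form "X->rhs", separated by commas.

  step 1 ⇒ step 2: DADAADCA ⇒ DA·CA·DA·CA·CA·DA·BB·CA
    A ↦ CA
    C ↦ BB
    D ↦ DA
  step 0 ⇒ step 1: DDBA ⇒ DA·DA·AD·CA
    B ↦ AD

A->CA, B->AD, C->BB, D->DA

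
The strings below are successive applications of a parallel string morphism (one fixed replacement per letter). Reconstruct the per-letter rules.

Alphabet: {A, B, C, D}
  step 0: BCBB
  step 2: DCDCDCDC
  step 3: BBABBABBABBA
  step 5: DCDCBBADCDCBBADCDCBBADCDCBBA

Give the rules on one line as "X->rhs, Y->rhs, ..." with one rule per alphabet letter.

  step 2 ⇒ step 3: DCDCDCDC ⇒ BB·A·BB·A·BB·A·BB·A
    C ↦ A
    D ↦ BB
    A ↦ DC  (constrained at step 3)
    B ↦ A  (constrained at step 0)

A->DC, B->A, C->A, D->BB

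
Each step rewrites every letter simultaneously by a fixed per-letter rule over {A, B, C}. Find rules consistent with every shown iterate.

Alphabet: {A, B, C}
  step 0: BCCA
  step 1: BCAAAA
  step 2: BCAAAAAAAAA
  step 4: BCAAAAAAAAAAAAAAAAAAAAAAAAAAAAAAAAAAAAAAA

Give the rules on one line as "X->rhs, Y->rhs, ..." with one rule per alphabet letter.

  step 1 ⇒ step 2: BCAAAA ⇒ BC·A·AA·AA·AA·AA
    A ↦ AA
    B ↦ BC
    C ↦ A

A->AA, B->BC, C->A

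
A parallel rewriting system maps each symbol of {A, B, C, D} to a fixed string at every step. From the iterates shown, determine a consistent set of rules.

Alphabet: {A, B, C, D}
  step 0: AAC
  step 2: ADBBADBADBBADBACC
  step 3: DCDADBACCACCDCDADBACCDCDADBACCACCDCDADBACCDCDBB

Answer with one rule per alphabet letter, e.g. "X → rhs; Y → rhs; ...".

  step 2 ⇒ step 3: ADBBADBADBBADBACC ⇒ DCD·ADB·ACC·ACC·DCD·ADB·ACC·DCD·ADB·ACC·ACC·DCD·ADB·ACC·DCD·B·B
    A ↦ DCD
    B ↦ ACC
    C ↦ B
    D ↦ ADB

A->DCD, B->ACC, C->B, D->ADB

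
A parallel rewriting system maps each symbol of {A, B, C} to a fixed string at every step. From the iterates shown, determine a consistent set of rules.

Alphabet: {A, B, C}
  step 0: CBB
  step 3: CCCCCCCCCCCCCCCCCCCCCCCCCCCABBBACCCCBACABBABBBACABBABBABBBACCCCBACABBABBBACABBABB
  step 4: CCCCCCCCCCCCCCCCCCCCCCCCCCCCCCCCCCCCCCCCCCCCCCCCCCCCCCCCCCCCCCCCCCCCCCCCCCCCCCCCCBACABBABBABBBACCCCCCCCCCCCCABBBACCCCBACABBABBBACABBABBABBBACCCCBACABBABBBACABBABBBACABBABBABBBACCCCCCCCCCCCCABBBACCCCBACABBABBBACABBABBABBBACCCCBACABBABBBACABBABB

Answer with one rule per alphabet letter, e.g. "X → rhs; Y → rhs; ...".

  step 3 ⇒ step 4: CCCCCCCCCCCCCCCCCCCCCCCCCCCABBBACCCCBACABBABBBACABBABBABBBACCCCBACABBABBBACABBABB ⇒ CCC·CCC·CCC·CCC·CCC·CCC·CCC·CCC·CCC·CCC·CCC·CCC·CCC·CCC·CCC·CCC·CCC·CCC·CCC·CCC·CCC·CCC·CCC·CCC·CCC·CCC·CCC·BAC·ABB·ABB·ABB·BAC·CCC·CCC·CCC·CCC·ABB·BAC·CCC·BAC·ABB·ABB·BAC·ABB·ABB·ABB·BAC·CCC·BAC·ABB·ABB·BAC·ABB·ABB·BAC·ABB·ABB·ABB·BAC·CCC·CCC·CCC·CCC·ABB·BAC·CCC·BAC·ABB·ABB·BAC·ABB·ABB·ABB·BAC·CCC·BAC·ABB·ABB·BAC·ABB·ABB
    A ↦ BAC
    B ↦ ABB
    C ↦ CCC

A->BAC, B->ABB, C->CCC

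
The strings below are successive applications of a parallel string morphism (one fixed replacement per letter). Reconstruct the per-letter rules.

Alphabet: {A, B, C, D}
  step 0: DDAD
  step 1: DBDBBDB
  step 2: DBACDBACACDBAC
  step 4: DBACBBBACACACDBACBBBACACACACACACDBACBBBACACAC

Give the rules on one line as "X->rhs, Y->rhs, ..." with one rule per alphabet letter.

  step 1 ⇒ step 2: DBDBBDB ⇒ DB·AC·DB·AC·AC·DB·AC
    B ↦ AC
    D ↦ DB
  step 0 ⇒ step 1: DDAD ⇒ DB·DB·B·DB
    A ↦ B
    C ↦ BB  (constrained at step 2)

A->B, B->AC, C->BB, D->DB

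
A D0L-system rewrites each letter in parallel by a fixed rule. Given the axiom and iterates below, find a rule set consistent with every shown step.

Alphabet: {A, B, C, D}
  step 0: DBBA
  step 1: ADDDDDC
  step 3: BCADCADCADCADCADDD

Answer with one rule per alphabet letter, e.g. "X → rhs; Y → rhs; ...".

A->C, B->DD, C->B, D->AD

  step 0 ⇒ step 1: DBBA ⇒ AD·DD·DD·C
    A ↦ C
    B ↦ DD
    D ↦ AD
    C ↦ B  (constrained at step 1)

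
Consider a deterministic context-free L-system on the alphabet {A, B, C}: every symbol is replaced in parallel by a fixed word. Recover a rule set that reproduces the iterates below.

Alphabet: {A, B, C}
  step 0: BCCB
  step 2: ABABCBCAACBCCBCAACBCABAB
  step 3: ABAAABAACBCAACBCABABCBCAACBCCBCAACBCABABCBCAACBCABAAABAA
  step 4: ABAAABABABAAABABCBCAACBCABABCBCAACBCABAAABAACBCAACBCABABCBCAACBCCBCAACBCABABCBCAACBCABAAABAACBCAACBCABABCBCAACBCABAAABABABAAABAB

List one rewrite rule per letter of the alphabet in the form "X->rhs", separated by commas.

  step 3 ⇒ step 4: ABAAABAACBCAACBCABABCBCAACBCCBCAACBCABABCBCAACBCABAAABAA ⇒ AB·AA·AB·AB·AB·AA·AB·AB·CBC·AA·CBC·AB·AB·CBC·AA·CBC·AB·AA·AB·AA·CBC·AA·CBC·AB·AB·CBC·AA·CBC·CBC·AA·CBC·AB·AB·CBC·AA·CBC·AB·AA·AB·AA·CBC·AA·CBC·AB·AB·CBC·AA·CBC·AB·AA·AB·AB·AB·AA·AB·AB
    A ↦ AB
    B ↦ AA
    C ↦ CBC

A->AB, B->AA, C->CBC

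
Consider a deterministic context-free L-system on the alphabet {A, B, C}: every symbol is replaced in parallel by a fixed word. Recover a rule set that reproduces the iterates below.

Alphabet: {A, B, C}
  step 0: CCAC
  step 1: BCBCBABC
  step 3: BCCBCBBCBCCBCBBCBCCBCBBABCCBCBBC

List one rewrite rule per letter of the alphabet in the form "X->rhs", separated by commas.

A->BA, B->CB, C->BC

  step 0 ⇒ step 1: CCAC ⇒ BC·BC·BA·BC
    A ↦ BA
    C ↦ BC
    B ↦ CB  (constrained at step 1)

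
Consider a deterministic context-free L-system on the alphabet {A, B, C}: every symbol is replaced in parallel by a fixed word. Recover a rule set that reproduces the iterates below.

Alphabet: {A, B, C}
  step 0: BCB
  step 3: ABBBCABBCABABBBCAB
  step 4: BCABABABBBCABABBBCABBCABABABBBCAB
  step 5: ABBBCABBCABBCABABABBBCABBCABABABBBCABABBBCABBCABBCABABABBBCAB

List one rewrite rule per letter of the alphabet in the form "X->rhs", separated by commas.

  step 4 ⇒ step 5: BCABABABBBCABABBBCABBCABABABBBCAB ⇒ AB·B·BC·AB·BC·AB·BC·AB·AB·AB·B·BC·AB·BC·AB·AB·AB·B·BC·AB·AB·B·BC·AB·BC·AB·BC·AB·AB·AB·B·BC·AB
    A ↦ BC
    B ↦ AB
    C ↦ B

A->BC, B->AB, C->B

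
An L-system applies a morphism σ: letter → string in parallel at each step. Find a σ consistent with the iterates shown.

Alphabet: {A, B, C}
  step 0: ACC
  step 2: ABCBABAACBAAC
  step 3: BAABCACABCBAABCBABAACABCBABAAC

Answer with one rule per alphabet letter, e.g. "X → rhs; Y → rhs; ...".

A->BA, B->ABC, C->AC

  step 2 ⇒ step 3: ABCBABAACBAAC ⇒ BA·ABC·AC·ABC·BA·ABC·BA·BA·AC·ABC·BA·BA·AC
    A ↦ BA
    B ↦ ABC
    C ↦ AC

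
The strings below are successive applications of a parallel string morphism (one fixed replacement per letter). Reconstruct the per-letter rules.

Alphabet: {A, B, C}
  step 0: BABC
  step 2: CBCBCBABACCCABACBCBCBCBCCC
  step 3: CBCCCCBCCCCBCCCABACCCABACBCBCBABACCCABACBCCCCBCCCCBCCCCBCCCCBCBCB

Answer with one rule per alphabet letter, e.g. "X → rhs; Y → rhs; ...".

A->ABA, B->CCC, C->CB

  step 2 ⇒ step 3: CBCBCBABACCCABACBCBCBCBCCC ⇒ CB·CCC·CB·CCC·CB·CCC·ABA·CCC·ABA·CB·CB·CB·ABA·CCC·ABA·CB·CCC·CB·CCC·CB·CCC·CB·CCC·CB·CB·CB
    A ↦ ABA
    B ↦ CCC
    C ↦ CB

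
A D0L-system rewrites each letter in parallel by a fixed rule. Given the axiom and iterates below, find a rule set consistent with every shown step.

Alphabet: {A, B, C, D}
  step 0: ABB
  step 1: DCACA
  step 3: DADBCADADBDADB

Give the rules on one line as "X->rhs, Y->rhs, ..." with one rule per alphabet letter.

  step 0 ⇒ step 1: ABB ⇒ D·CA·CA
    A ↦ D
    B ↦ CA
    C ↦ A  (constrained at step 1)
    D ↦ ADB  (constrained at step 1)

A->D, B->CA, C->A, D->ADB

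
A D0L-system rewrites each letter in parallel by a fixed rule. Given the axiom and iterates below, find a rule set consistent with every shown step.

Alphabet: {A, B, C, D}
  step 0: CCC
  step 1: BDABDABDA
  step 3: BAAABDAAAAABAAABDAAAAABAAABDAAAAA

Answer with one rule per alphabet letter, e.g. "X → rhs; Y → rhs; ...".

  step 0 ⇒ step 1: CCC ⇒ BDA·BDA·BDA
    C ↦ BDA
    A ↦ AA  (constrained at step 1)
    B ↦ BA  (constrained at step 1)
    D ↦ C  (constrained at step 1)

A->AA, B->BA, C->BDA, D->C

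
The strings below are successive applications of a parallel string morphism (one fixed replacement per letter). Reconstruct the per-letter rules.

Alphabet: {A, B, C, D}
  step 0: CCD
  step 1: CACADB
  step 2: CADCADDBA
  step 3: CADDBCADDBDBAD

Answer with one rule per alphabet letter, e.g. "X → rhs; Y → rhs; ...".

  step 2 ⇒ step 3: CADCADDBA ⇒ CA·D·DB·CA·D·DB·DB·A·D
    A ↦ D
    B ↦ A
    C ↦ CA
    D ↦ DB

A->D, B->A, C->CA, D->DB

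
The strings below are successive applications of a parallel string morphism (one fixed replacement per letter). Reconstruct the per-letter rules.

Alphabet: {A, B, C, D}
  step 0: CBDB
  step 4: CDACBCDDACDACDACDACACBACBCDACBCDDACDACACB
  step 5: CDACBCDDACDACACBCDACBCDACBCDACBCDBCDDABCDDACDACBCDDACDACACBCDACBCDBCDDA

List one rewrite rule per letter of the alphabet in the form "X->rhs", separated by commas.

A->B, B->DA, C->CD, D->AC

  step 4 ⇒ step 5: CDACBCDDACDACDACDACACBACBCDACBCDDACDACACB ⇒ CD·AC·B·CD·DA·CD·AC·AC·B·CD·AC·B·CD·AC·B·CD·AC·B·CD·B·CD·DA·B·CD·DA·CD·AC·B·CD·DA·CD·AC·AC·B·CD·AC·B·CD·B·CD·DA
    A ↦ B
    B ↦ DA
    C ↦ CD
    D ↦ AC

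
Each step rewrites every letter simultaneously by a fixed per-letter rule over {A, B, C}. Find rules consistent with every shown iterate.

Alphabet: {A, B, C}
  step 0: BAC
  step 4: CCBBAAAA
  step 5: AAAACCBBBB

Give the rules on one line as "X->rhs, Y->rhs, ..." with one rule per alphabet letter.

A->B, B->C, C->AA

  step 4 ⇒ step 5: CCBBAAAA ⇒ AA·AA·C·C·B·B·B·B
    A ↦ B
    B ↦ C
    C ↦ AA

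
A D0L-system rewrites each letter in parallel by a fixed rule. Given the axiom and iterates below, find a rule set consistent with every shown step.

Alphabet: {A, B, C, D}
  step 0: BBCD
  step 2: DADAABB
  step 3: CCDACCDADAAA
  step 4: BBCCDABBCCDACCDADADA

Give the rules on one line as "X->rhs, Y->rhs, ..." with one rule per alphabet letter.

  step 3 ⇒ step 4: CCDACCDADAAA ⇒ B·B·CC·DA·B·B·CC·DA·CC·DA·DA·DA
    A ↦ DA
    C ↦ B
    D ↦ CC
  step 2 ⇒ step 3: DADAABB ⇒ CC·DA·CC·DA·DA·A·A
    B ↦ A

A->DA, B->A, C->B, D->CC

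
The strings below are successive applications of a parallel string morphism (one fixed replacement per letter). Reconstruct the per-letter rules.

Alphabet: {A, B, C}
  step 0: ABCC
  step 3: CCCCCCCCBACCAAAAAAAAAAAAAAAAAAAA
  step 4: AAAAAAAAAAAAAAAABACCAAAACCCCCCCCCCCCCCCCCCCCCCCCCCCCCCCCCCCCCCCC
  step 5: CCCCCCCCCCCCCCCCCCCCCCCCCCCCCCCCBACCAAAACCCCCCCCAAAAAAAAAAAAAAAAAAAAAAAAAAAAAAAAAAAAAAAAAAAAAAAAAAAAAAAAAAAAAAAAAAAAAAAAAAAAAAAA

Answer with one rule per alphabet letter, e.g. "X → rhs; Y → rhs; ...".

A->CC, B->BA, C->AA

  step 4 ⇒ step 5: AAAAAAAAAAAAAAAABACCAAAACCCCCCCCCCCCCCCCCCCCCCCCCCCCCCCCCCCCCCCC ⇒ CC·CC·CC·CC·CC·CC·CC·CC·CC·CC·CC·CC·CC·CC·CC·CC·BA·CC·AA·AA·CC·CC·CC·CC·AA·AA·AA·AA·AA·AA·AA·AA·AA·AA·AA·AA·AA·AA·AA·AA·AA·AA·AA·AA·AA·AA·AA·AA·AA·AA·AA·AA·AA·AA·AA·AA·AA·AA·AA·AA·AA·AA·AA·AA
    A ↦ CC
    B ↦ BA
    C ↦ AA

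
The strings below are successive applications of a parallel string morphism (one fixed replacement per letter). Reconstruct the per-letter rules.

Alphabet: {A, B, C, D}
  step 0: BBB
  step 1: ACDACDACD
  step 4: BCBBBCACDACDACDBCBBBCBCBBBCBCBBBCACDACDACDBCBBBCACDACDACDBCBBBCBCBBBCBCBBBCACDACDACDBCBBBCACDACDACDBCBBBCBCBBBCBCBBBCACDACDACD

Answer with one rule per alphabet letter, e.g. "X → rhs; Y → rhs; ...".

A->BC, B->ACD, C->BBB, D->C

  step 0 ⇒ step 1: BBB ⇒ ACD·ACD·ACD
    B ↦ ACD
    A ↦ BC  (constrained at step 1)
    C ↦ BBB  (constrained at step 1)
    D ↦ C  (constrained at step 1)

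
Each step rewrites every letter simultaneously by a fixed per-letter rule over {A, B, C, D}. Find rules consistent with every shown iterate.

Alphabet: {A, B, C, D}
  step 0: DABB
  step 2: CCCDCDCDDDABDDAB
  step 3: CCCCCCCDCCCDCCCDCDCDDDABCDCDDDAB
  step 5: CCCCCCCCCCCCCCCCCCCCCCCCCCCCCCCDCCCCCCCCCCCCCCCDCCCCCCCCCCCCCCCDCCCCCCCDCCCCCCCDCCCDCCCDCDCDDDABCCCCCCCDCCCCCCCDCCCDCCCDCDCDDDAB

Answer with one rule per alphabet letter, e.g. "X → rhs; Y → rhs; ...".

  step 2 ⇒ step 3: CCCDCDCDDDABDDAB ⇒ CC·CC·CC·CD·CC·CD·CC·CD·CD·CD·DD·AB·CD·CD·DD·AB
    A ↦ DD
    B ↦ AB
    C ↦ CC
    D ↦ CD

A->DD, B->AB, C->CC, D->CD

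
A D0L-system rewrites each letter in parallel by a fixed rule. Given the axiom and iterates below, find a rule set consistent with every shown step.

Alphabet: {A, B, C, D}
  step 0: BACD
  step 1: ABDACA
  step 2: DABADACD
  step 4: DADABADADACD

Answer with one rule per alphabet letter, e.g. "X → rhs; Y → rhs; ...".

  step 1 ⇒ step 2: ABDACA ⇒ D·AB·A·D·AC·D
    A ↦ D
    B ↦ AB
    C ↦ AC
    D ↦ A

A->D, B->AB, C->AC, D->A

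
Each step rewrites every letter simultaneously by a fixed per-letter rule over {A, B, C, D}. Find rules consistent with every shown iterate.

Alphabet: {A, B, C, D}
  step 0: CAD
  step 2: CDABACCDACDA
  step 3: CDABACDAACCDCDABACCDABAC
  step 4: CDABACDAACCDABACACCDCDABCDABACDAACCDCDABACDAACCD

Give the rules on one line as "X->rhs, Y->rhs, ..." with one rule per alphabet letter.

  step 3 ⇒ step 4: CDABACDAACCDCDABACCDABAC ⇒ CD·AB·AC·DA·AC·CD·AB·AC·AC·CD·CD·AB·CD·AB·AC·DA·AC·CD·CD·AB·AC·DA·AC·CD
    A ↦ AC
    B ↦ DA
    C ↦ CD
    D ↦ AB

A->AC, B->DA, C->CD, D->AB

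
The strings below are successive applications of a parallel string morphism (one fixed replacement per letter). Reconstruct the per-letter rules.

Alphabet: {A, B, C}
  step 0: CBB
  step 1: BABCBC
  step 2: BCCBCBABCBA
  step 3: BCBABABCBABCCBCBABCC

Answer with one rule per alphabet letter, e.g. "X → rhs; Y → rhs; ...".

A->C, B->BC, C->BA

  step 2 ⇒ step 3: BCCBCBABCBA ⇒ BC·BA·BA·BC·BA·BC·C·BC·BA·BC·C
    A ↦ C
    B ↦ BC
    C ↦ BA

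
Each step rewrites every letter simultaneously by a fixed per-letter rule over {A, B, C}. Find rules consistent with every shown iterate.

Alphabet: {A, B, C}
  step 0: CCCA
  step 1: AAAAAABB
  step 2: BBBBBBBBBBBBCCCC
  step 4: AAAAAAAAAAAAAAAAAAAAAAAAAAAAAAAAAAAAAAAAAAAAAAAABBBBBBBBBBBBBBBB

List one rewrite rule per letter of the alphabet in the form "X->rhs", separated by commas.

A->BB, B->CC, C->AA

  step 1 ⇒ step 2: AAAAAABB ⇒ BB·BB·BB·BB·BB·BB·CC·CC
    A ↦ BB
    B ↦ CC
  step 0 ⇒ step 1: CCCA ⇒ AA·AA·AA·BB
    C ↦ AA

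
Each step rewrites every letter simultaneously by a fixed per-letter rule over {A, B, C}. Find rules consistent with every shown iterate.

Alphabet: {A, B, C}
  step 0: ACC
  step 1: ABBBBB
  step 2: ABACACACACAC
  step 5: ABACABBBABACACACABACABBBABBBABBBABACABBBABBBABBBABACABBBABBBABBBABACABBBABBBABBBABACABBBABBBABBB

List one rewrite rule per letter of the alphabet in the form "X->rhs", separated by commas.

A->AB, B->AC, C->BB

  step 1 ⇒ step 2: ABBBBB ⇒ AB·AC·AC·AC·AC·AC
    A ↦ AB
    B ↦ AC
  step 0 ⇒ step 1: ACC ⇒ AB·BB·BB
    C ↦ BB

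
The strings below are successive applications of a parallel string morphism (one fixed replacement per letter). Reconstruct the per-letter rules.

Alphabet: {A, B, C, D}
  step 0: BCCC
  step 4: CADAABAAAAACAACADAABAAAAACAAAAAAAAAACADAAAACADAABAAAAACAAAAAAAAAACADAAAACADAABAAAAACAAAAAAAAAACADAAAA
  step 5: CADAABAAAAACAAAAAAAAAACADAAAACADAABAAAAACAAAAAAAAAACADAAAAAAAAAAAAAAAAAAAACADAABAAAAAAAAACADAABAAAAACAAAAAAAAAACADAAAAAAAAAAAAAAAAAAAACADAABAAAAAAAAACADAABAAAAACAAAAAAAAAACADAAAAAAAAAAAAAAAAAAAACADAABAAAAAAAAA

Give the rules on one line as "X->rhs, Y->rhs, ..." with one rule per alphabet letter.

A->AA, B->C, C->CAD, D->BA

  step 4 ⇒ step 5: CADAABAAAAACAACADAABAAAAACAAAAAAAAAACADAAAACADAABAAAAACAAAAAAAAAACADAAAACADAABAAAAACAAAAAAAAAACADAAAA ⇒ CAD·AA·BA·AA·AA·C·AA·AA·AA·AA·AA·CAD·AA·AA·CAD·AA·BA·AA·AA·C·AA·AA·AA·AA·AA·CAD·AA·AA·AA·AA·AA·AA·AA·AA·AA·AA·CAD·AA·BA·AA·AA·AA·AA·CAD·AA·BA·AA·AA·C·AA·AA·AA·AA·AA·CAD·AA·AA·AA·AA·AA·AA·AA·AA·AA·AA·CAD·AA·BA·AA·AA·AA·AA·CAD·AA·BA·AA·AA·C·AA·AA·AA·AA·AA·CAD·AA·AA·AA·AA·AA·AA·AA·AA·AA·AA·CAD·AA·BA·AA·AA·AA·AA
    A ↦ AA
    B ↦ C
    C ↦ CAD
    D ↦ BA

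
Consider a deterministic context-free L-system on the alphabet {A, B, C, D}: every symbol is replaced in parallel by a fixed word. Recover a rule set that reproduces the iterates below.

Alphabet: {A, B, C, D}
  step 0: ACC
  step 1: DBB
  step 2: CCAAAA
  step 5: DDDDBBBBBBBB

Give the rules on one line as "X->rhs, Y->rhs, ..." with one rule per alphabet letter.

A->D, B->AA, C->B, D->CC

  step 1 ⇒ step 2: DBB ⇒ CC·AA·AA
    B ↦ AA
    D ↦ CC
  step 0 ⇒ step 1: ACC ⇒ D·B·B
    A ↦ D
  step 0 ⇒ step 1: ACC ⇒ D·B·B
    C ↦ B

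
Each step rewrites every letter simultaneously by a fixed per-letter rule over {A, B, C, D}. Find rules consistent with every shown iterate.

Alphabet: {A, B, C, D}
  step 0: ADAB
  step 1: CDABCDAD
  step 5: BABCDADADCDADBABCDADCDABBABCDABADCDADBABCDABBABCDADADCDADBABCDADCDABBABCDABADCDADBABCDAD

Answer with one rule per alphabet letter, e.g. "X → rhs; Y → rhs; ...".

A->CD, B->AD, C->B, D->AB

  step 0 ⇒ step 1: ADAB ⇒ CD·AB·CD·AD
    A ↦ CD
    B ↦ AD
    D ↦ AB
    C ↦ B  (constrained at step 1)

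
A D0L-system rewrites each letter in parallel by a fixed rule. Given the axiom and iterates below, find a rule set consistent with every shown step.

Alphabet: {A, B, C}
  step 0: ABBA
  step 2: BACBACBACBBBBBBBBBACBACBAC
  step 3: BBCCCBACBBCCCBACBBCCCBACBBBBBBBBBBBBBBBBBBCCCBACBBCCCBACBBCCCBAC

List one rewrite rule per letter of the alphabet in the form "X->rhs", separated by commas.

A->CCC, B->BB, C->BAC

  step 2 ⇒ step 3: BACBACBACBBBBBBBBBACBACBAC ⇒ BB·CCC·BAC·BB·CCC·BAC·BB·CCC·BAC·BB·BB·BB·BB·BB·BB·BB·BB·BB·CCC·BAC·BB·CCC·BAC·BB·CCC·BAC
    A ↦ CCC
    B ↦ BB
    C ↦ BAC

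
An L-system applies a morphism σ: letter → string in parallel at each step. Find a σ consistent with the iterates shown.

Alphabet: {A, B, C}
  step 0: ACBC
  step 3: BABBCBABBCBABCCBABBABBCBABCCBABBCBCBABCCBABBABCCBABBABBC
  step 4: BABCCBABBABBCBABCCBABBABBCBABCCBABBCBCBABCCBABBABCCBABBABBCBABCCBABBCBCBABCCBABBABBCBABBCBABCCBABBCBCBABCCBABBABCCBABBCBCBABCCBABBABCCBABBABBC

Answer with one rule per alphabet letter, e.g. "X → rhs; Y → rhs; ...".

  step 3 ⇒ step 4: BABBCBABBCBABCCBABBABBCBABCCBABBCBCBABCCBABBABCCBABBABBC ⇒ BAB·CC·BAB·BAB·BC·BAB·CC·BAB·BAB·BC·BAB·CC·BAB·BC·BC·BAB·CC·BAB·BAB·CC·BAB·BAB·BC·BAB·CC·BAB·BC·BC·BAB·CC·BAB·BAB·BC·BAB·BC·BAB·CC·BAB·BC·BC·BAB·CC·BAB·BAB·CC·BAB·BC·BC·BAB·CC·BAB·BAB·CC·BAB·BAB·BC
    A ↦ CC
    B ↦ BAB
    C ↦ BC

A->CC, B->BAB, C->BC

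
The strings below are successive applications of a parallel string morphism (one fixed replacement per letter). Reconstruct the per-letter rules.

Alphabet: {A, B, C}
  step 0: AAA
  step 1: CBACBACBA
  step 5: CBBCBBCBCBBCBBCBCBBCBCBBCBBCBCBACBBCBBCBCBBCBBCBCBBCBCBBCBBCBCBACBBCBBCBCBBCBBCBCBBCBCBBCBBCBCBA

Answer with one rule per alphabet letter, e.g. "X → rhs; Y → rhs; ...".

  step 0 ⇒ step 1: AAA ⇒ CBA·CBA·CBA
    A ↦ CBA
    B ↦ CB  (constrained at step 1)
    C ↦ B  (constrained at step 1)

A->CBA, B->CB, C->B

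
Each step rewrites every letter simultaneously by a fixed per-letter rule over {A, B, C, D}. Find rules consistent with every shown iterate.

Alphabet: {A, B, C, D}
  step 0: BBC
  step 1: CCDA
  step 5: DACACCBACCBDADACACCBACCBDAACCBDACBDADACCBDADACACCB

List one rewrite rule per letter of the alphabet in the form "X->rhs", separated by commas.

A->CB, B->C, C->DA, D->AC

  step 0 ⇒ step 1: BBC ⇒ C·C·DA
    B ↦ C
    C ↦ DA
    A ↦ CB  (constrained at step 1)
    D ↦ AC  (constrained at step 1)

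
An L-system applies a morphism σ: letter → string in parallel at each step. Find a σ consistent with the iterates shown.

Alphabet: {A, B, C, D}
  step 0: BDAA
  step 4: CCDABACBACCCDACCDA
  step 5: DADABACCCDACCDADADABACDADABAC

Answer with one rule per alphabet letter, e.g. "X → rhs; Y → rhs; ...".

A->C, B->C, C->DA, D->BA

  step 4 ⇒ step 5: CCDABACBACCCDACCDA ⇒ DA·DA·BA·C·C·C·DA·C·C·DA·DA·DA·BA·C·DA·DA·BA·C
    A ↦ C
    B ↦ C
    C ↦ DA
    D ↦ BA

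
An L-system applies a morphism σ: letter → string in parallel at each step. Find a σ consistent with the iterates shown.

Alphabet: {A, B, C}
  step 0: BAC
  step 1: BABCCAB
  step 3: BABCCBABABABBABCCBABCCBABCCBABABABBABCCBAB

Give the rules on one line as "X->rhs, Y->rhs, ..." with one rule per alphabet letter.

  step 0 ⇒ step 1: BAC ⇒ BAB·CC·AB
    A ↦ CC
    B ↦ BAB
    C ↦ AB

A->CC, B->BAB, C->AB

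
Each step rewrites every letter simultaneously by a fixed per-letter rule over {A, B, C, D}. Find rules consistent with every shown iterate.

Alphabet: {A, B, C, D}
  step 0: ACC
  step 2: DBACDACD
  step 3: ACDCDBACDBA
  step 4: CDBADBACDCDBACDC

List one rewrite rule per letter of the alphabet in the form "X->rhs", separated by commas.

  step 3 ⇒ step 4: ACDCDBACDBA ⇒ C·DB·A·DB·A·CD·C·DB·A·CD·C
    A ↦ C
    B ↦ CD
    C ↦ DB
    D ↦ A

A->C, B->CD, C->DB, D->A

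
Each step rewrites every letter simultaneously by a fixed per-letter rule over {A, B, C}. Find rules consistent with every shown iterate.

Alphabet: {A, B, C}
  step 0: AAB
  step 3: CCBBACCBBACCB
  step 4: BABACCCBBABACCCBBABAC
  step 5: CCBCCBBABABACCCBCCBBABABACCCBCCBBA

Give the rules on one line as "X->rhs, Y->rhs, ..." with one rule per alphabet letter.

A->CB, B->C, C->BA

  step 4 ⇒ step 5: BABACCCBBABACCCBBABAC ⇒ C·CB·C·CB·BA·BA·BA·C·C·CB·C·CB·BA·BA·BA·C·C·CB·C·CB·BA
    A ↦ CB
    B ↦ C
    C ↦ BA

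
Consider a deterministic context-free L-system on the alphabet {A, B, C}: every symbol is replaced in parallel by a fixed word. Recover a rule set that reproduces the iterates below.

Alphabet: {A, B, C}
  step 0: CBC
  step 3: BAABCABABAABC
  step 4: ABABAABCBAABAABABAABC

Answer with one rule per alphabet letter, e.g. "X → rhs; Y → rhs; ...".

  step 3 ⇒ step 4: BAABCABABAABC ⇒ A·BA·BA·A·BC·BA·A·BA·A·BA·BA·A·BC
    A ↦ BA
    B ↦ A
    C ↦ BC

A->BA, B->A, C->BC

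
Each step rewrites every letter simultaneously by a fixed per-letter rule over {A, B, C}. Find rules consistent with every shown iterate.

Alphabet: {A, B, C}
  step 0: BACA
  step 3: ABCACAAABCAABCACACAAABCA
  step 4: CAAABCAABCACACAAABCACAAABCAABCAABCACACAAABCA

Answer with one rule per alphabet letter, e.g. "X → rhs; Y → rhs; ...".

  step 3 ⇒ step 4: ABCACAAABCAABCACACAAABCA ⇒ CA·A·AB·CA·AB·CA·CA·CA·A·AB·CA·CA·A·AB·CA·AB·CA·AB·CA·CA·CA·A·AB·CA
    A ↦ CA
    B ↦ A
    C ↦ AB

A->CA, B->A, C->AB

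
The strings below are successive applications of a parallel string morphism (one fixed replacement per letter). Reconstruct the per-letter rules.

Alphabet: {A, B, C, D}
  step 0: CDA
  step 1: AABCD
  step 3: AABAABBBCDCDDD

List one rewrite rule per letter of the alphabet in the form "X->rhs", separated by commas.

  step 0 ⇒ step 1: CDA ⇒ AA·B·CD
    A ↦ CD
    C ↦ AA
    D ↦ B
    B ↦ DD  (constrained at step 1)

A->CD, B->DD, C->AA, D->B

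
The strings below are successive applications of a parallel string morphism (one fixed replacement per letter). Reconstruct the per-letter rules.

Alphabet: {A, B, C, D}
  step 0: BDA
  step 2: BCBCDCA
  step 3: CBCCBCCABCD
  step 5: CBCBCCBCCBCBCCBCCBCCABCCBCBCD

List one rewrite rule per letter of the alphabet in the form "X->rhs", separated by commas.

A->D, B->C, C->BC, D->CA

  step 2 ⇒ step 3: BCBCDCA ⇒ C·BC·C·BC·CA·BC·D
    A ↦ D
    B ↦ C
    C ↦ BC
    D ↦ CA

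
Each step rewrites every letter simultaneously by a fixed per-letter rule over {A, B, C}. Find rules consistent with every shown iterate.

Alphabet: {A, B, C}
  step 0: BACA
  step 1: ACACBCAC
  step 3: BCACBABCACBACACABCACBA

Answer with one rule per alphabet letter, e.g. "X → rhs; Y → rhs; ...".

  step 0 ⇒ step 1: BACA ⇒ A·CAC·B·CAC
    A ↦ CAC
    B ↦ A
    C ↦ B

A->CAC, B->A, C->B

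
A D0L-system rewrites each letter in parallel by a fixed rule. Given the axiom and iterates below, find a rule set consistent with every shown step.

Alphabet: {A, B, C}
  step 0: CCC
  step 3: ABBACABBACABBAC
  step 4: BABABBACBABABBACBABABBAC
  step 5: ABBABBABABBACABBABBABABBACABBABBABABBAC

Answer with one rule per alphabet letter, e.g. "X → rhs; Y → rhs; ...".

A->B, B->AB, C->AC

  step 4 ⇒ step 5: BABABBACBABABBACBABABBAC ⇒ AB·B·AB·B·AB·AB·B·AC·AB·B·AB·B·AB·AB·B·AC·AB·B·AB·B·AB·AB·B·AC
    A ↦ B
    B ↦ AB
    C ↦ AC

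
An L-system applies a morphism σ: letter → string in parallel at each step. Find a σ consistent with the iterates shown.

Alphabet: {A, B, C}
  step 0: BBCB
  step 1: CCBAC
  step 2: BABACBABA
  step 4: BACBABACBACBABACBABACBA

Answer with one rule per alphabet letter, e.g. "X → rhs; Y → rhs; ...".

  step 1 ⇒ step 2: CCBAC ⇒ BA·BA·C·BA·BA
    A ↦ BA
    B ↦ C
    C ↦ BA

A->BA, B->C, C->BA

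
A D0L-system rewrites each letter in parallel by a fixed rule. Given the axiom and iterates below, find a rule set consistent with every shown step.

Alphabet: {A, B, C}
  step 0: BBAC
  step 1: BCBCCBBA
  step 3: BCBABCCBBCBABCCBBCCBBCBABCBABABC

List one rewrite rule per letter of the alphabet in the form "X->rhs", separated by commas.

  step 0 ⇒ step 1: BBAC ⇒ BC·BC·CB·BA
    A ↦ CB
    B ↦ BC
    C ↦ BA

A->CB, B->BC, C->BA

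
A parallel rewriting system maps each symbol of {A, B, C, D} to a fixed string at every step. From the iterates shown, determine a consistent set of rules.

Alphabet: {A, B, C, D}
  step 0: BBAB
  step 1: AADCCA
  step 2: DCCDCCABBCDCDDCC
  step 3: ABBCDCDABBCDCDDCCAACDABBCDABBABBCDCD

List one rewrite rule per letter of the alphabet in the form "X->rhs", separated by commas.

A->DCC, B->A, C->CD, D->ABB

  step 2 ⇒ step 3: DCCDCCABBCDCDDCC ⇒ ABB·CD·CD·ABB·CD·CD·DCC·A·A·CD·ABB·CD·ABB·ABB·CD·CD
    A ↦ DCC
    B ↦ A
    C ↦ CD
    D ↦ ABB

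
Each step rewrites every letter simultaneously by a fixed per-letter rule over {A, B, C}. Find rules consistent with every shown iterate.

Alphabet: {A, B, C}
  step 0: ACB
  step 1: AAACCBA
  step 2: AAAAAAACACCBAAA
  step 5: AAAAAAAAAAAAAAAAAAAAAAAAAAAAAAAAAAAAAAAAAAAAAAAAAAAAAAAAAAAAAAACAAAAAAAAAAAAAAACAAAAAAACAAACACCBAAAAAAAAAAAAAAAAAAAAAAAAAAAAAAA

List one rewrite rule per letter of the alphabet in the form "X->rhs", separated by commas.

  step 1 ⇒ step 2: AAACCBA ⇒ AA·AA·AA·AC·AC·CBA·AA
    A ↦ AA
    B ↦ CBA
    C ↦ AC

A->AA, B->CBA, C->AC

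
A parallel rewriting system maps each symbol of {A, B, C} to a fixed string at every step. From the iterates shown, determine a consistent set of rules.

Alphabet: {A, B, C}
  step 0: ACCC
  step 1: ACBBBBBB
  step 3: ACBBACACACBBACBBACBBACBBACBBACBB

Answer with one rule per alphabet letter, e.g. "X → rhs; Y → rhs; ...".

A->AC, B->AC, C->BB

  step 0 ⇒ step 1: ACCC ⇒ AC·BB·BB·BB
    A ↦ AC
    C ↦ BB
    B ↦ AC  (constrained at step 1)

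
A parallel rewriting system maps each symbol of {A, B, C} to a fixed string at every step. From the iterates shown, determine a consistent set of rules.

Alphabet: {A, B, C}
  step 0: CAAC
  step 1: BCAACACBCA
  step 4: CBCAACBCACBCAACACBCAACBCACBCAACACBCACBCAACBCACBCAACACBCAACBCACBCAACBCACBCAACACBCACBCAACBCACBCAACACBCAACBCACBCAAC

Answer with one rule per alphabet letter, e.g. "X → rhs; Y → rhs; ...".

  step 0 ⇒ step 1: CAAC ⇒ BCA·AC·AC·BCA
    A ↦ AC
    C ↦ BCA
    B ↦ C  (constrained at step 1)

A->AC, B->C, C->BCA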